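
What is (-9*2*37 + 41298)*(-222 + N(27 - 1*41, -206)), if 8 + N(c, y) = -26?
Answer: -10401792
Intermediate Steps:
N(c, y) = -34 (N(c, y) = -8 - 26 = -34)
(-9*2*37 + 41298)*(-222 + N(27 - 1*41, -206)) = (-9*2*37 + 41298)*(-222 - 34) = (-18*37 + 41298)*(-256) = (-666 + 41298)*(-256) = 40632*(-256) = -10401792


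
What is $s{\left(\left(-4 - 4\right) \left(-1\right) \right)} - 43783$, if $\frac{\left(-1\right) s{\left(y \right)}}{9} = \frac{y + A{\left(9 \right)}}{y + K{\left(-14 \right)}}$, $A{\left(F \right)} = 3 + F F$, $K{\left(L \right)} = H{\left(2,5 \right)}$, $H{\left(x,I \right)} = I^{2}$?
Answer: $- \frac{481889}{11} \approx -43808.0$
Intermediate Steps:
$K{\left(L \right)} = 25$ ($K{\left(L \right)} = 5^{2} = 25$)
$A{\left(F \right)} = 3 + F^{2}$
$s{\left(y \right)} = - \frac{9 \left(84 + y\right)}{25 + y}$ ($s{\left(y \right)} = - 9 \frac{y + \left(3 + 9^{2}\right)}{y + 25} = - 9 \frac{y + \left(3 + 81\right)}{25 + y} = - 9 \frac{y + 84}{25 + y} = - 9 \frac{84 + y}{25 + y} = - \frac{9 \left(84 + y\right)}{25 + y}$)
$s{\left(\left(-4 - 4\right) \left(-1\right) \right)} - 43783 = \frac{9 \left(-84 - \left(-4 - 4\right) \left(-1\right)\right)}{25 + \left(-4 - 4\right) \left(-1\right)} - 43783 = \frac{9 \left(-84 - \left(-8\right) \left(-1\right)\right)}{25 - -8} - 43783 = \frac{9 \left(-84 - 8\right)}{25 + 8} - 43783 = \frac{9 \left(-84 - 8\right)}{33} - 43783 = 9 \cdot \frac{1}{33} \left(-92\right) - 43783 = - \frac{276}{11} - 43783 = - \frac{481889}{11}$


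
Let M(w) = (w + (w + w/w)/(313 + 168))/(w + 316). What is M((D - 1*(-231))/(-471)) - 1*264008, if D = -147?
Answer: -6296565468571/23849904 ≈ -2.6401e+5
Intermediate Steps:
M(w) = (1/481 + 482*w/481)/(316 + w) (M(w) = (w + (w + 1)/481)/(316 + w) = (w + (1 + w)*(1/481))/(316 + w) = (w + (1/481 + w/481))/(316 + w) = (1/481 + 482*w/481)/(316 + w))
M((D - 1*(-231))/(-471)) - 1*264008 = (1 + 482*((-147 - 1*(-231))/(-471)))/(481*(316 + (-147 - 1*(-231))/(-471))) - 1*264008 = (1 + 482*((-147 + 231)*(-1/471)))/(481*(316 + (-147 + 231)*(-1/471))) - 264008 = (1 + 482*(84*(-1/471)))/(481*(316 + 84*(-1/471))) - 264008 = (1 + 482*(-28/157))/(481*(316 - 28/157)) - 264008 = (1 - 13496/157)/(481*(49584/157)) - 264008 = (1/481)*(157/49584)*(-13339/157) - 264008 = -13339/23849904 - 264008 = -6296565468571/23849904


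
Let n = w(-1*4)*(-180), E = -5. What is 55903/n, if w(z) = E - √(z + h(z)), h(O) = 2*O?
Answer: 55903/1332 - 55903*I*√3/3330 ≈ 41.969 - 29.077*I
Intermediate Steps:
w(z) = -5 - √3*√z (w(z) = -5 - √(z + 2*z) = -5 - √(3*z) = -5 - √3*√z)
n = 900 + 360*I*√3 (n = (-5 - √3*√(-1*4))*(-180) = (-5 - √3*√(-4))*(-180) = (-5 - √3*2*I)*(-180) = (-5 - 2*I*√3)*(-180) = 900 + 360*I*√3 ≈ 900.0 + 623.54*I)
55903/n = 55903/(900 + 360*I*√3)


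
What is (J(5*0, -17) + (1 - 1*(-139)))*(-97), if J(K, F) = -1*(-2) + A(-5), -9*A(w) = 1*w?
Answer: -124451/9 ≈ -13828.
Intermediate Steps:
A(w) = -w/9
J(K, F) = 23/9 (J(K, F) = -1*(-2) - ⅑*(-5) = 2 + 5/9 = 23/9)
(J(5*0, -17) + (1 - 1*(-139)))*(-97) = (23/9 + (1 - 1*(-139)))*(-97) = (23/9 + (1 + 139))*(-97) = (23/9 + 140)*(-97) = (1283/9)*(-97) = -124451/9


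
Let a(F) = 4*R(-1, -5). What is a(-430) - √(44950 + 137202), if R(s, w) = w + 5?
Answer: -2*√45538 ≈ -426.79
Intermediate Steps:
R(s, w) = 5 + w
a(F) = 0 (a(F) = 4*(5 - 5) = 4*0 = 0)
a(-430) - √(44950 + 137202) = 0 - √(44950 + 137202) = 0 - √182152 = 0 - 2*√45538 = -2*√45538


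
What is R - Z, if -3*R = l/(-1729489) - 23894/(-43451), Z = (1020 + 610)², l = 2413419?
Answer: -598982311593348497/225444079617 ≈ -2.6569e+6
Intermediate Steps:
Z = 2656900 (Z = 1630² = 2656900)
R = 63541058803/225444079617 (R = -(2413419/(-1729489) - 23894/(-43451))/3 = -(2413419*(-1/1729489) - 23894*(-1/43451))/3 = -(-2413419/1729489 + 23894/43451)/3 = -⅓*(-63541058803/75148026539) = 63541058803/225444079617 ≈ 0.28185)
R - Z = 63541058803/225444079617 - 1*2656900 = 63541058803/225444079617 - 2656900 = -598982311593348497/225444079617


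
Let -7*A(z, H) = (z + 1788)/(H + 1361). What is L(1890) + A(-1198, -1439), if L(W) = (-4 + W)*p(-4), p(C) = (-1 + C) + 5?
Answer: 295/273 ≈ 1.0806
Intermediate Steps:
p(C) = 4 + C
A(z, H) = -(1788 + z)/(7*(1361 + H)) (A(z, H) = -(z + 1788)/(7*(H + 1361)) = -(1788 + z)/(7*(1361 + H)))
L(W) = 0 (L(W) = (-4 + W)*(4 - 4) = (-4 + W)*0 = 0)
L(1890) + A(-1198, -1439) = 0 + (-1788 - 1*(-1198))/(7*(1361 - 1439)) = 0 + (1/7)*(-1788 + 1198)/(-78) = 0 + (1/7)*(-1/78)*(-590) = 0 + 295/273 = 295/273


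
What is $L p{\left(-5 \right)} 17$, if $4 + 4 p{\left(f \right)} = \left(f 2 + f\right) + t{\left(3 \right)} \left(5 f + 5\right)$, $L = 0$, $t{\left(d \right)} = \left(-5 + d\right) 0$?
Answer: $0$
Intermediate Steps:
$t{\left(d \right)} = 0$
$p{\left(f \right)} = -1 + \frac{3 f}{4}$ ($p{\left(f \right)} = -1 + \frac{\left(f 2 + f\right) + 0 \left(5 f + 5\right)}{4} = -1 + \frac{\left(2 f + f\right) + 0 \left(5 + 5 f\right)}{4} = -1 + \frac{3 f + 0}{4} = -1 + \frac{3 f}{4}$)
$L p{\left(-5 \right)} 17 = 0 \left(-1 + \frac{3}{4} \left(-5\right)\right) 17 = 0 \left(-1 - \frac{15}{4}\right) 17 = 0 \left(- \frac{19}{4}\right) 17 = 0 \cdot 17 = 0$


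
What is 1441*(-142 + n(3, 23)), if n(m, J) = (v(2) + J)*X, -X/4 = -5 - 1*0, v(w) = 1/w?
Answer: 472648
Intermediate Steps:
v(w) = 1/w
X = 20 (X = -4*(-5 - 1*0) = -4*(-5 + 0) = -4*(-5) = 20)
n(m, J) = 10 + 20*J (n(m, J) = (1/2 + J)*20 = 10 + 20*J)
1441*(-142 + n(3, 23)) = 1441*(-142 + (10 + 20*23)) = 1441*(-142 + (10 + 460)) = 1441*(-142 + 470) = 1441*328 = 472648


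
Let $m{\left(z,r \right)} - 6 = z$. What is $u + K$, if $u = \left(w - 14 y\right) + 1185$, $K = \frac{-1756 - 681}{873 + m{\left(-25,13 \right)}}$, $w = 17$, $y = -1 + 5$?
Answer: $\frac{976247}{854} \approx 1143.1$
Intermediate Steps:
$y = 4$
$m{\left(z,r \right)} = 6 + z$
$K = - \frac{2437}{854}$ ($K = \frac{-1756 - 681}{873 + \left(6 - 25\right)} = - \frac{2437}{873 - 19} = - \frac{2437}{854} \approx -2.8536$)
$u = 1146$ ($u = \left(17 - 56\right) + 1185 = -39 + 1185 = 1146$)
$u + K = 1146 - \frac{2437}{854} = \frac{976247}{854}$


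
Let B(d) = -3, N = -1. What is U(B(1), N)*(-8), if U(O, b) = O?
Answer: 24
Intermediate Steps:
U(B(1), N)*(-8) = -3*(-8) = 24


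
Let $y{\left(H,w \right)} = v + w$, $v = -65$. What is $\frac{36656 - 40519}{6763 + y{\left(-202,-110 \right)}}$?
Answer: $- \frac{3863}{6588} \approx -0.58637$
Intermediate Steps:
$y{\left(H,w \right)} = -65 + w$
$\frac{36656 - 40519}{6763 + y{\left(-202,-110 \right)}} = \frac{36656 - 40519}{6763 - 175} = - \frac{3863}{6763 - 175} = - \frac{3863}{6588}$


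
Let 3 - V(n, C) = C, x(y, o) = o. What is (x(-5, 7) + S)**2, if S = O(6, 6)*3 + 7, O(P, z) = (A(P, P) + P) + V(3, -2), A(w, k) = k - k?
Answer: 2209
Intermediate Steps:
A(w, k) = 0
V(n, C) = 3 - C
O(P, z) = 5 + P (O(P, z) = (0 + P) + (3 - 1*(-2)) = P + (3 + 2) = P + 5 = 5 + P)
S = 40 (S = (5 + 6)*3 + 7 = 11*3 + 7 = 33 + 7 = 40)
(x(-5, 7) + S)**2 = (7 + 40)**2 = 47**2 = 2209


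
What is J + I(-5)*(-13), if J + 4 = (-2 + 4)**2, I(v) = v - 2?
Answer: 91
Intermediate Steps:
I(v) = -2 + v
J = 0 (J = -4 + (-2 + 4)**2 = -4 + 2**2 = -4 + 4 = 0)
J + I(-5)*(-13) = 0 + (-2 - 5)*(-13) = 0 - 7*(-13) = 0 + 91 = 91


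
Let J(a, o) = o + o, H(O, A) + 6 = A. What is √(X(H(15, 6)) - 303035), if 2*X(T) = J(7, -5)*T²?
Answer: I*√303035 ≈ 550.49*I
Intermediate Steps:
H(O, A) = -6 + A
J(a, o) = 2*o
X(T) = -5*T² (X(T) = ((2*(-5))*T²)/2 = (-10*T²)/2 = -5*T²)
√(X(H(15, 6)) - 303035) = √(-5*(-6 + 6)² - 303035) = √(-5*0² - 303035) = √(-5*0 - 303035) = √(0 - 303035) = √(-303035) = I*√303035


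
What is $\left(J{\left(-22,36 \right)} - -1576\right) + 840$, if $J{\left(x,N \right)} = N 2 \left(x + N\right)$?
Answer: $3424$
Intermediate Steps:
$J{\left(x,N \right)} = 2 N \left(N + x\right)$
$\left(J{\left(-22,36 \right)} - -1576\right) + 840 = \left(2 \cdot 36 \left(36 - 22\right) - -1576\right) + 840 = \left(2 \cdot 36 \cdot 14 + 1576\right) + 840 = \left(1008 + 1576\right) + 840 = 2584 + 840 = 3424$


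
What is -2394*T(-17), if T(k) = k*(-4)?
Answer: -162792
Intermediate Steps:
T(k) = -4*k
-2394*T(-17) = -(-9576)*(-17) = -2394*68 = -162792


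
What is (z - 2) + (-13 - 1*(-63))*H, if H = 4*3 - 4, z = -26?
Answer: 372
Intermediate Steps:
H = 8 (H = 12 - 4 = 8)
(z - 2) + (-13 - 1*(-63))*H = (-26 - 2) + (-13 - 1*(-63))*8 = -28 + (-13 + 63)*8 = -28 + 50*8 = -28 + 400 = 372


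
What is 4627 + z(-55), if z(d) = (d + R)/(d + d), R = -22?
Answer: 46277/10 ≈ 4627.7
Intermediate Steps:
z(d) = (-22 + d)/(2*d) (z(d) = (d - 22)/(d + d) = (-22 + d)/((2*d)) = (-22 + d)*(1/(2*d)) = (-22 + d)/(2*d))
4627 + z(-55) = 4627 + (1/2)*(-22 - 55)/(-55) = 4627 + (1/2)*(-1/55)*(-77) = 4627 + 7/10 = 46277/10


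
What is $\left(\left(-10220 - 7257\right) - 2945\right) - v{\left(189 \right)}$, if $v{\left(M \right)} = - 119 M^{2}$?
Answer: $4230377$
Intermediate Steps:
$\left(\left(-10220 - 7257\right) - 2945\right) - v{\left(189 \right)} = \left(\left(-10220 - 7257\right) - 2945\right) - - 119 \cdot 189^{2} = \left(\left(-10220 - 7257\right) - 2945\right) - \left(-119\right) 35721 = \left(-17477 - 2945\right) - -4250799 = -20422 + 4250799 = 4230377$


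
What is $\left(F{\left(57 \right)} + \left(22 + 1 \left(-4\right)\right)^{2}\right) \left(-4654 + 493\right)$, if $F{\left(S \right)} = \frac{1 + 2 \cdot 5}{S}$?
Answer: $-1348967$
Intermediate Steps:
$F{\left(S \right)} = \frac{11}{S}$ ($F{\left(S \right)} = \frac{1 + 10}{S} = \frac{11}{S}$)
$\left(F{\left(57 \right)} + \left(22 + 1 \left(-4\right)\right)^{2}\right) \left(-4654 + 493\right) = \left(\frac{11}{57} + \left(22 + 1 \left(-4\right)\right)^{2}\right) \left(-4654 + 493\right) = \left(11 \cdot \frac{1}{57} + \left(22 - 4\right)^{2}\right) \left(-4161\right) = \left(\frac{11}{57} + 18^{2}\right) \left(-4161\right) = \left(\frac{11}{57} + 324\right) \left(-4161\right) = \frac{18479}{57} \left(-4161\right) = -1348967$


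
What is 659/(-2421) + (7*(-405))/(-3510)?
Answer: 33707/62946 ≈ 0.53549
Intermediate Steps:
659/(-2421) + (7*(-405))/(-3510) = 659*(-1/2421) - 2835*(-1/3510) = -659/2421 + 21/26 = 33707/62946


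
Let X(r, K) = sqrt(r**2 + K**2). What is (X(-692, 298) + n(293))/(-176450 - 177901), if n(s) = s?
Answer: -293/354351 - 2*sqrt(141917)/354351 ≈ -0.0029531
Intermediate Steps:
X(r, K) = sqrt(K**2 + r**2)
(X(-692, 298) + n(293))/(-176450 - 177901) = (sqrt(298**2 + (-692)**2) + 293)/(-176450 - 177901) = (sqrt(88804 + 478864) + 293)/(-354351) = (sqrt(567668) + 293)*(-1/354351) = (2*sqrt(141917) + 293)*(-1/354351) = (293 + 2*sqrt(141917))*(-1/354351) = -293/354351 - 2*sqrt(141917)/354351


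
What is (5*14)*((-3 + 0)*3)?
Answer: -630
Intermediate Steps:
(5*14)*((-3 + 0)*3) = 70*(-3*3) = 70*(-9) = -630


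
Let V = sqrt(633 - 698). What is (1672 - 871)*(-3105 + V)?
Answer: -2487105 + 801*I*sqrt(65) ≈ -2.4871e+6 + 6457.9*I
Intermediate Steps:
V = I*sqrt(65) (V = sqrt(-65) = I*sqrt(65) ≈ 8.0623*I)
(1672 - 871)*(-3105 + V) = (1672 - 871)*(-3105 + I*sqrt(65)) = 801*(-3105 + I*sqrt(65)) = -2487105 + 801*I*sqrt(65)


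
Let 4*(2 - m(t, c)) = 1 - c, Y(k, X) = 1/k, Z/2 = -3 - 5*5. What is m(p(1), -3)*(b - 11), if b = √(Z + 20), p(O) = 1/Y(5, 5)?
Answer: -11 + 6*I ≈ -11.0 + 6.0*I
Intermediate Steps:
Z = -56 (Z = 2*(-3 - 5*5) = 2*(-3 - 25) = 2*(-28) = -56)
p(O) = 5 (p(O) = 1/(1/5) = 1/(⅕) = 5)
b = 6*I (b = √(-56 + 20) = √(-36) = 6*I ≈ 6.0*I)
m(t, c) = 7/4 + c/4 (m(t, c) = 2 - (1 - c)/4 = 2 + (-¼ + c/4) = 7/4 + c/4)
m(p(1), -3)*(b - 11) = (7/4 + (¼)*(-3))*(6*I - 11) = (7/4 - ¾)*(-11 + 6*I) = 1*(-11 + 6*I) = -11 + 6*I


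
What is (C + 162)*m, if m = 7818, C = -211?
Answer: -383082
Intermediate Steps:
(C + 162)*m = (-211 + 162)*7818 = -49*7818 = -383082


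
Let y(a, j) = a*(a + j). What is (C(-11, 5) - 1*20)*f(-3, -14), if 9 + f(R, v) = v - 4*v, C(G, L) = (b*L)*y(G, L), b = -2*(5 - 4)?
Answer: -22440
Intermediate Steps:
b = -2 (b = -2*1 = -2)
C(G, L) = -2*G*L*(G + L) (C(G, L) = (-2*L)*(G*(G + L)) = -2*G*L*(G + L))
f(R, v) = -9 - 3*v (f(R, v) = -9 + (v - 4*v) = -9 - 3*v)
(C(-11, 5) - 1*20)*f(-3, -14) = (-2*(-11)*5*(-11 + 5) - 1*20)*(-9 - 3*(-14)) = (-2*(-11)*5*(-6) - 20)*(-9 + 42) = (-660 - 20)*33 = -680*33 = -22440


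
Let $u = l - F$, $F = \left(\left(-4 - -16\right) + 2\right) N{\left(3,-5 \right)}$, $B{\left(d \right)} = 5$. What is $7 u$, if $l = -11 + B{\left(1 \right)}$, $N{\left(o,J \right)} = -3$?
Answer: $252$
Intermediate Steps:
$l = -6$ ($l = -11 + 5 = -6$)
$F = -42$ ($F = \left(\left(-4 - -16\right) + 2\right) \left(-3\right) = \left(\left(-4 + 16\right) + 2\right) \left(-3\right) = \left(12 + 2\right) \left(-3\right) = 14 \left(-3\right) = -42$)
$u = 36$ ($u = -6 - -42 = -6 + 42 = 36$)
$7 u = 7 \cdot 36 = 252$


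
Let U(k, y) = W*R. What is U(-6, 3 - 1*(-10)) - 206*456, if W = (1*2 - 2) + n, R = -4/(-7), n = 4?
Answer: -657536/7 ≈ -93934.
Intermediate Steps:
R = 4/7 (R = -4*(-⅐) = 4/7 ≈ 0.57143)
W = 4 (W = (1*2 - 2) + 4 = (2 - 2) + 4 = 0 + 4 = 4)
U(k, y) = 16/7 (U(k, y) = 4*(4/7) = 16/7)
U(-6, 3 - 1*(-10)) - 206*456 = 16/7 - 206*456 = 16/7 - 93936 = -657536/7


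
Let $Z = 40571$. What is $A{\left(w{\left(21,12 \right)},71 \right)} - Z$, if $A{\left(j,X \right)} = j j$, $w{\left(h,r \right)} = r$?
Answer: $-40427$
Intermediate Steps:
$A{\left(j,X \right)} = j^{2}$
$A{\left(w{\left(21,12 \right)},71 \right)} - Z = 12^{2} - 40571 = 144 - 40571 = -40427$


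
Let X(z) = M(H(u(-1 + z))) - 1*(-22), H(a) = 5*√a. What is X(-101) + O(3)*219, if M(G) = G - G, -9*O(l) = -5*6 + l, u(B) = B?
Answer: 679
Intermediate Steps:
O(l) = 10/3 - l/9 (O(l) = -(-5*6 + l)/9 = -(-30 + l)/9 = 10/3 - l/9)
M(G) = 0
X(z) = 22 (X(z) = 0 - 1*(-22) = 0 + 22 = 22)
X(-101) + O(3)*219 = 22 + (10/3 - ⅑*3)*219 = 22 + (10/3 - ⅓)*219 = 22 + 3*219 = 22 + 657 = 679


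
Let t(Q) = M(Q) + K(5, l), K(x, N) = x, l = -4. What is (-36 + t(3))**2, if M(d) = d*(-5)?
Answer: 2116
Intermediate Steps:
M(d) = -5*d
t(Q) = 5 - 5*Q (t(Q) = -5*Q + 5 = 5 - 5*Q)
(-36 + t(3))**2 = (-36 + (5 - 5*3))**2 = (-36 + (5 - 15))**2 = (-36 - 10)**2 = (-46)**2 = 2116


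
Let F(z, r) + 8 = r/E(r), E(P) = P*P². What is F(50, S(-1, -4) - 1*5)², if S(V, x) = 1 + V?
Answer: 39601/625 ≈ 63.362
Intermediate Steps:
E(P) = P³
F(z, r) = -8 + r⁻² (F(z, r) = -8 + r/(r³) = -8 + r/r³ = -8 + r⁻²)
F(50, S(-1, -4) - 1*5)² = (-8 + ((1 - 1) - 1*5)⁻²)² = (-8 + (0 - 5)⁻²)² = (-8 + (-5)⁻²)² = (-8 + 1/25)² = (-199/25)² = 39601/625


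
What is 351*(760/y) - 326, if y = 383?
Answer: 141902/383 ≈ 370.50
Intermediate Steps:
351*(760/y) - 326 = 351*(760/383) - 326 = 266760/383 - 326 = 141902/383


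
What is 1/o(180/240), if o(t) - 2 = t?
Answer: 4/11 ≈ 0.36364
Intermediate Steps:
o(t) = 2 + t
1/o(180/240) = 1/(2 + 180/240) = 1/(2 + 180*(1/240)) = 1/(2 + 3/4) = 1/(11/4) = 4/11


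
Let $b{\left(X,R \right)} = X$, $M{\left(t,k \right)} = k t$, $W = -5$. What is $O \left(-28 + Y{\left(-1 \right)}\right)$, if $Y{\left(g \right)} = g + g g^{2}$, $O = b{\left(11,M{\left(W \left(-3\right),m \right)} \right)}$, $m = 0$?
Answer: $-330$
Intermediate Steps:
$O = 11$
$Y{\left(g \right)} = g + g^{3}$
$O \left(-28 + Y{\left(-1 \right)}\right) = 11 \left(-28 - \left(1 - \left(-1\right)^{3}\right)\right) = 11 \left(-28 - 2\right) = 11 \left(-30\right) = -330$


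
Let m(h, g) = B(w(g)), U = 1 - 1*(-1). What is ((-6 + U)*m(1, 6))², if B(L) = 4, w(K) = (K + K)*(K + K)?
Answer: 256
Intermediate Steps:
w(K) = 4*K² (w(K) = (2*K)*(2*K) = 4*K²)
U = 2 (U = 1 + 1 = 2)
m(h, g) = 4
((-6 + U)*m(1, 6))² = ((-6 + 2)*4)² = (-4*4)² = (-16)² = 256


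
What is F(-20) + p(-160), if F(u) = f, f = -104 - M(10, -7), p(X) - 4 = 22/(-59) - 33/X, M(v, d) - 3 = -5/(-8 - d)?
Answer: -1021093/9440 ≈ -108.17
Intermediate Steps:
M(v, d) = 3 - 5/(-8 - d)
p(X) = 214/59 - 33/X (p(X) = 4 + (22/(-59) - 33/X) = 4 + (22*(-1/59) - 33/X) = 4 + (-22/59 - 33/X) = 214/59 - 33/X)
f = -112 (f = -104 - (29 + 3*(-7))/(8 - 7) = -104 - (29 - 21)/1 = -104 - 8 = -112)
F(u) = -112
F(-20) + p(-160) = -112 + (214/59 - 33/(-160)) = -112 + (214/59 - 33*(-1/160)) = -112 + (214/59 + 33/160) = -112 + 36187/9440 = -1021093/9440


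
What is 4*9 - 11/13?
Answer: 457/13 ≈ 35.154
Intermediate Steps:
4*9 - 11/13 = 36 - 11*1/13 = 36 - 11/13 = 457/13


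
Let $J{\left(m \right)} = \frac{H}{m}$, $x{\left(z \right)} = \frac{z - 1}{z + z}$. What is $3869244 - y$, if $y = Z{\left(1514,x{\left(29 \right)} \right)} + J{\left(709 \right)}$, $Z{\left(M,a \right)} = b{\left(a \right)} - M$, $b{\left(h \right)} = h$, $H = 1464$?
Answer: $\frac{79586602856}{20561} \approx 3.8708 \cdot 10^{6}$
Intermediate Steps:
$x{\left(z \right)} = \frac{-1 + z}{2 z}$
$J{\left(m \right)} = \frac{1464}{m}$
$Z{\left(M,a \right)} = a - M$
$y = - \frac{31076972}{20561}$ ($y = \left(\frac{-1 + 29}{2 \cdot 29} - 1514\right) + \frac{1464}{709} = \left(\frac{1}{2} \cdot \frac{1}{29} \cdot 28 - 1514\right) + 1464 \cdot \frac{1}{709} = \left(\frac{14}{29} - 1514\right) + \frac{1464}{709} = - \frac{43892}{29} + \frac{1464}{709} = - \frac{31076972}{20561} \approx -1511.5$)
$3869244 - y = 3869244 - - \frac{31076972}{20561} = 3869244 + \frac{31076972}{20561} = \frac{79586602856}{20561}$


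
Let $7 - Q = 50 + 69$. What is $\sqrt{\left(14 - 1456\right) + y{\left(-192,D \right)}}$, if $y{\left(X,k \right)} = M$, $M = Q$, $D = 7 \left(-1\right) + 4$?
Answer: $i \sqrt{1554} \approx 39.421 i$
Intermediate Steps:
$D = -3$ ($D = -7 + 4 = -3$)
$Q = -112$ ($Q = 7 - \left(50 + 69\right) = 7 - 119 = -112$)
$M = -112$
$y{\left(X,k \right)} = -112$
$\sqrt{\left(14 - 1456\right) + y{\left(-192,D \right)}} = \sqrt{\left(14 - 1456\right) - 112} = \sqrt{-1442 - 112} = \sqrt{-1554} = i \sqrt{1554}$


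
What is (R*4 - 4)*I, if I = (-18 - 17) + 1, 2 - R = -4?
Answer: -680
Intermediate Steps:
R = 6 (R = 2 - 1*(-4) = 2 + 4 = 6)
I = -34 (I = -35 + 1 = -34)
(R*4 - 4)*I = (6*4 - 4)*(-34) = (24 - 4)*(-34) = 20*(-34) = -680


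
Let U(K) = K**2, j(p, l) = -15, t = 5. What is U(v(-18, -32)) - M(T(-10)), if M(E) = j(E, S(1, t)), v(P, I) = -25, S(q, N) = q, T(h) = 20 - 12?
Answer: 640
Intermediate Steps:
T(h) = 8
M(E) = -15
U(v(-18, -32)) - M(T(-10)) = (-25)**2 - 1*(-15) = 625 + 15 = 640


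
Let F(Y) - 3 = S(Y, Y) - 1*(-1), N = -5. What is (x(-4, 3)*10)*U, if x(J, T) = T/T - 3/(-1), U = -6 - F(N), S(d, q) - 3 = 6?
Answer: -760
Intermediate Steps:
S(d, q) = 9 (S(d, q) = 3 + 6 = 9)
F(Y) = 13 (F(Y) = 3 + (9 - 1*(-1)) = 3 + (9 + 1) = 3 + 10 = 13)
U = -19 (U = -6 - 1*13 = -6 - 13 = -19)
x(J, T) = 4 (x(J, T) = 1 - 3*(-1) = 1 + 3 = 4)
(x(-4, 3)*10)*U = (4*10)*(-19) = 40*(-19) = -760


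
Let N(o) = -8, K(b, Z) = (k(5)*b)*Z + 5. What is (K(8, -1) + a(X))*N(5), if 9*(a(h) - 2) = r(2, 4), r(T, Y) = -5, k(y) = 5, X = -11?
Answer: 2416/9 ≈ 268.44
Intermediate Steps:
K(b, Z) = 5 + 5*Z*b (K(b, Z) = (5*b)*Z + 5 = 5*Z*b + 5 = 5 + 5*Z*b)
a(h) = 13/9 (a(h) = 2 + (1/9)*(-5) = 2 - 5/9 = 13/9)
(K(8, -1) + a(X))*N(5) = ((5 + 5*(-1)*8) + 13/9)*(-8) = ((5 - 40) + 13/9)*(-8) = (-35 + 13/9)*(-8) = -302/9*(-8) = 2416/9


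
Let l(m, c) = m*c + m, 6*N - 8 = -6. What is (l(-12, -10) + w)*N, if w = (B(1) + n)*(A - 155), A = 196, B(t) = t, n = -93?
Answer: -3664/3 ≈ -1221.3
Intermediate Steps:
N = 1/3 (N = 4/3 + (1/6)*(-6) = 4/3 - 1 = 1/3 ≈ 0.33333)
l(m, c) = m + c*m (l(m, c) = c*m + m = m + c*m)
w = -3772 (w = (1 - 93)*(196 - 155) = -92*41 = -3772)
(l(-12, -10) + w)*N = (-12*(1 - 10) - 3772)*(1/3) = (-12*(-9) - 3772)*(1/3) = (108 - 3772)*(1/3) = -3664*1/3 = -3664/3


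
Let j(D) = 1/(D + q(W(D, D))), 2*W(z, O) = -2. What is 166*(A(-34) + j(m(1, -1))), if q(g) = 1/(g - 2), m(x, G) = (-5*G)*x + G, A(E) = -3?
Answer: -4980/11 ≈ -452.73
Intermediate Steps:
m(x, G) = G - 5*G*x (m(x, G) = -5*G*x + G = G - 5*G*x)
W(z, O) = -1 (W(z, O) = (½)*(-2) = -1)
q(g) = 1/(-2 + g)
j(D) = 1/(-⅓ + D) (j(D) = 1/(D + 1/(-2 - 1)) = 1/(D + 1/(-3)) = 1/(D - ⅓) = 1/(-⅓ + D))
166*(A(-34) + j(m(1, -1))) = 166*(-3 + 3/(-1 + 3*(-(1 - 5*1)))) = 166*(-3 + 3/(-1 + 3*(-(1 - 5)))) = 166*(-3 + 3/(-1 + 3*(-1*(-4)))) = 166*(-3 + 3/(-1 + 3*4)) = 166*(-3 + 3/(-1 + 12)) = 166*(-3 + 3/11) = 166*(-30/11) = -4980/11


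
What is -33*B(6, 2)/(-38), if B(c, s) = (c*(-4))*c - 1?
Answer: -4785/38 ≈ -125.92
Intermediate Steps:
B(c, s) = -1 - 4*c**2 (B(c, s) = (-4*c)*c - 1 = -4*c**2 - 1 = -1 - 4*c**2)
-33*B(6, 2)/(-38) = -33*(-1 - 4*6**2)/(-38) = -33*(-1 - 4*36)*(-1/38) = -33*(-1 - 144)*(-1/38) = -33*(-145)*(-1/38) = 4785*(-1/38) = -4785/38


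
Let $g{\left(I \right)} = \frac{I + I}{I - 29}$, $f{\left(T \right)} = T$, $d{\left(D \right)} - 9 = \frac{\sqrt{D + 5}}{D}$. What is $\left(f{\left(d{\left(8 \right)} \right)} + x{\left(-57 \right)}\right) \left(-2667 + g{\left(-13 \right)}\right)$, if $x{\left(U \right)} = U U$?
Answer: $- \frac{60809484}{7} - \frac{27997 \sqrt{13}}{84} \approx -8.6883 \cdot 10^{6}$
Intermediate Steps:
$x{\left(U \right)} = U^{2}$
$d{\left(D \right)} = 9 + \frac{\sqrt{5 + D}}{D}$ ($d{\left(D \right)} = 9 + \frac{\sqrt{D + 5}}{D} = 9 + \frac{\sqrt{5 + D}}{D}$)
$g{\left(I \right)} = \frac{2 I}{-29 + I}$
$\left(f{\left(d{\left(8 \right)} \right)} + x{\left(-57 \right)}\right) \left(-2667 + g{\left(-13 \right)}\right) = \left(\left(9 + \frac{\sqrt{5 + 8}}{8}\right) + \left(-57\right)^{2}\right) \left(-2667 + 2 \left(-13\right) \frac{1}{-29 - 13}\right) = \left(\left(9 + \frac{\sqrt{13}}{8}\right) + 3249\right) \left(-2667 + 2 \left(-13\right) \frac{1}{-42}\right) = \left(3258 + \frac{\sqrt{13}}{8}\right) \left(-2667 + 2 \left(-13\right) \left(- \frac{1}{42}\right)\right) = \left(3258 + \frac{\sqrt{13}}{8}\right) \left(-2667 + \frac{13}{21}\right) = \left(3258 + \frac{\sqrt{13}}{8}\right) \left(- \frac{55994}{21}\right) = - \frac{60809484}{7} - \frac{27997 \sqrt{13}}{84}$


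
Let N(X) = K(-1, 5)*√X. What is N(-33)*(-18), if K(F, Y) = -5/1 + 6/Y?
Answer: 342*I*√33/5 ≈ 392.93*I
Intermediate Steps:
K(F, Y) = -5 + 6/Y (K(F, Y) = -5*1 + 6/Y = -5 + 6/Y)
N(X) = -19*√X/5 (N(X) = (-5 + 6/5)*√X = -19*√X/5)
N(-33)*(-18) = -19*I*√33/5*(-18) = 342*I*√33/5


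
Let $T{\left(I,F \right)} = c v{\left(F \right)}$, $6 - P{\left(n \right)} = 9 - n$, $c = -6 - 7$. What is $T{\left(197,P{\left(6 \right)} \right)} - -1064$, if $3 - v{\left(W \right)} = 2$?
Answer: $1051$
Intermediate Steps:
$c = -13$
$v{\left(W \right)} = 1$ ($v{\left(W \right)} = 3 - 2 = 1$)
$P{\left(n \right)} = -3 + n$ ($P{\left(n \right)} = 6 - \left(9 - n\right) = 6 + \left(-9 + n\right) = -3 + n$)
$T{\left(I,F \right)} = -13$ ($T{\left(I,F \right)} = \left(-13\right) 1 = -13$)
$T{\left(197,P{\left(6 \right)} \right)} - -1064 = -13 - -1064 = -13 + 1064 = 1051$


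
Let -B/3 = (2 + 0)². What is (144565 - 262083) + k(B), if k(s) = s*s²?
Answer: -119246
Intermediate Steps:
B = -12 (B = -3*(2 + 0)² = -3*2² = -3*4 = -12)
k(s) = s³
(144565 - 262083) + k(B) = (144565 - 262083) + (-12)³ = -117518 - 1728 = -119246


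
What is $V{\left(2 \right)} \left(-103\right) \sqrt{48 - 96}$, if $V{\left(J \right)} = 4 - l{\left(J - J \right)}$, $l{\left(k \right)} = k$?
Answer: $- 1648 i \sqrt{3} \approx - 2854.4 i$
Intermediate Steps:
$V{\left(J \right)} = 4$ ($V{\left(J \right)} = 4 - \left(J - J\right) = 4 - 0 = 4 + 0 = 4$)
$V{\left(2 \right)} \left(-103\right) \sqrt{48 - 96} = 4 \left(-103\right) \sqrt{48 - 96} = - 412 \sqrt{-48} = - 412 \cdot 4 i \sqrt{3} = - 1648 i \sqrt{3}$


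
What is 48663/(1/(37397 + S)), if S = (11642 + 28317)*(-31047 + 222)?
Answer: -59938157633814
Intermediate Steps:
S = -1231736175 (S = 39959*(-30825) = -1231736175)
48663/(1/(37397 + S)) = 48663/(1/(37397 - 1231736175)) = 48663/(1/(-1231698778)) = 48663/(-1/1231698778) = 48663*(-1231698778) = -59938157633814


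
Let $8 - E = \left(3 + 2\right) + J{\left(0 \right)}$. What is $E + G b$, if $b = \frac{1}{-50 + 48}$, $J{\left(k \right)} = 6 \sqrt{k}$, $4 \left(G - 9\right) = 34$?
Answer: $- \frac{23}{4} \approx -5.75$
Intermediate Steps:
$G = \frac{35}{2}$ ($G = 9 + \frac{1}{4} \cdot 34 = 9 + \frac{17}{2} = \frac{35}{2} \approx 17.5$)
$b = - \frac{1}{2}$ ($b = \frac{1}{-2} = - \frac{1}{2} \approx -0.5$)
$E = 3$ ($E = 8 - \left(\left(3 + 2\right) + 6 \sqrt{0}\right) = 8 - \left(5 + 6 \cdot 0\right) = 8 - \left(5 + 0\right) = 8 - 5 = 3$)
$E + G b = 3 + \frac{35}{2} \left(- \frac{1}{2}\right) = 3 - \frac{35}{4} = - \frac{23}{4}$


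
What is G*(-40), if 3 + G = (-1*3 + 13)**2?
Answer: -3880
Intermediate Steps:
G = 97 (G = -3 + (-1*3 + 13)**2 = -3 + (-3 + 13)**2 = -3 + 10**2 = -3 + 100 = 97)
G*(-40) = 97*(-40) = -3880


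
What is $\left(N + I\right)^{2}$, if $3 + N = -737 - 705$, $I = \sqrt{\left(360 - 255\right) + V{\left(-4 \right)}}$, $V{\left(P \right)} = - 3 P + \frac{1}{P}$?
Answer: $\frac{\left(2890 - \sqrt{467}\right)^{2}}{4} \approx 2.0569 \cdot 10^{6}$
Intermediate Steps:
$V{\left(P \right)} = \frac{1}{P} - 3 P$
$I = \frac{\sqrt{467}}{2}$ ($I = \sqrt{\left(360 - 255\right) + \left(\frac{1}{-4} - -12\right)} = \sqrt{105 + \left(- \frac{1}{4} + 12\right)} = \sqrt{105 + \frac{47}{4}} = \sqrt{\frac{467}{4}} = \frac{\sqrt{467}}{2} \approx 10.805$)
$N = -1445$ ($N = -3 - 1442 = -1445$)
$\left(N + I\right)^{2} = \left(-1445 + \frac{\sqrt{467}}{2}\right)^{2}$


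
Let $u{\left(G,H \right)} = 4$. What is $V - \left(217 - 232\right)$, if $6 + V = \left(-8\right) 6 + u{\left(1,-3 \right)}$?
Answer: $-35$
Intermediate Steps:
$V = -50$ ($V = -6 + \left(\left(-8\right) 6 + 4\right) = -6 + \left(-48 + 4\right) = -6 - 44 = -50$)
$V - \left(217 - 232\right) = -50 - \left(217 - 232\right) = -50 - -15 = -50 + 15 = -35$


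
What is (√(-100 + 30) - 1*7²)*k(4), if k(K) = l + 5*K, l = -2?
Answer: -882 + 18*I*√70 ≈ -882.0 + 150.6*I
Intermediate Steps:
k(K) = -2 + 5*K
(√(-100 + 30) - 1*7²)*k(4) = (√(-100 + 30) - 1*7²)*(-2 + 5*4) = (√(-70) - 1*49)*(-2 + 20) = (I*√70 - 49)*18 = (-49 + I*√70)*18 = -882 + 18*I*√70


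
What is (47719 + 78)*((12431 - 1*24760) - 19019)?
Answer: -1498340356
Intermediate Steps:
(47719 + 78)*((12431 - 1*24760) - 19019) = 47797*((12431 - 24760) - 19019) = 47797*(-12329 - 19019) = 47797*(-31348) = -1498340356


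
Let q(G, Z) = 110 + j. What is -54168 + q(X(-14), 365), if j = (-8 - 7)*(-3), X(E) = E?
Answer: -54013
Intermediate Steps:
j = 45 (j = -15*(-3) = 45)
q(G, Z) = 155 (q(G, Z) = 110 + 45 = 155)
-54168 + q(X(-14), 365) = -54168 + 155 = -54013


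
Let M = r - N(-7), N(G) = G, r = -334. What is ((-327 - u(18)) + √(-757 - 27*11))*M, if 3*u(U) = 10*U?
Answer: 126549 - 327*I*√1054 ≈ 1.2655e+5 - 10616.0*I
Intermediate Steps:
M = -327 (M = -334 - 1*(-7) = -334 + 7 = -327)
u(U) = 10*U/3 (u(U) = (10*U)/3 = 10*U/3)
((-327 - u(18)) + √(-757 - 27*11))*M = ((-327 - 10*18/3) + √(-757 - 27*11))*(-327) = ((-327 - 1*60) + √(-757 - 297))*(-327) = ((-327 - 60) + √(-1054))*(-327) = (-387 + I*√1054)*(-327) = 126549 - 327*I*√1054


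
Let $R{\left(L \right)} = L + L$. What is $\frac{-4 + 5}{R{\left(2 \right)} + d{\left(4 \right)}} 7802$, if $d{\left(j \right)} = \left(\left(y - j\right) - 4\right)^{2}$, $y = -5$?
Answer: $\frac{7802}{173} \approx 45.098$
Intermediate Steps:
$d{\left(j \right)} = \left(-9 - j\right)^{2}$ ($d{\left(j \right)} = \left(\left(-5 - j\right) - 4\right)^{2} = \left(-9 - j\right)^{2}$)
$R{\left(L \right)} = 2 L$
$\frac{-4 + 5}{R{\left(2 \right)} + d{\left(4 \right)}} 7802 = \frac{-4 + 5}{2 \cdot 2 + \left(9 + 4\right)^{2}} \cdot 7802 = 1 \frac{1}{4 + 13^{2}} \cdot 7802 = 1 \frac{1}{4 + 169} \cdot 7802 = 1 \cdot \frac{1}{173} \cdot 7802 = \frac{1}{173} \cdot 7802 = \frac{7802}{173}$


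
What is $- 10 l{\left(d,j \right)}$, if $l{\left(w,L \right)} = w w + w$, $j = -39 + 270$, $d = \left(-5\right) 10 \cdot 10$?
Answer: $-2495000$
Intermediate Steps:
$d = -500$ ($d = \left(-50\right) 10 = -500$)
$j = 231$
$l{\left(w,L \right)} = w + w^{2}$ ($l{\left(w,L \right)} = w^{2} + w = w + w^{2}$)
$- 10 l{\left(d,j \right)} = - 10 \left(- 500 \left(1 - 500\right)\right) = - 10 \left(\left(-500\right) \left(-499\right)\right) = \left(-10\right) 249500 = -2495000$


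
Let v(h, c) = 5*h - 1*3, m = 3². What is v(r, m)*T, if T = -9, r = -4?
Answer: 207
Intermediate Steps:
m = 9
v(h, c) = -3 + 5*h (v(h, c) = 5*h - 3 = -3 + 5*h)
v(r, m)*T = (-3 + 5*(-4))*(-9) = (-3 - 20)*(-9) = -23*(-9) = 207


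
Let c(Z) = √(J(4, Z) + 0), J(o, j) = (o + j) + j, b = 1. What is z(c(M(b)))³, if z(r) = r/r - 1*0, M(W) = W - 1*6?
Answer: 1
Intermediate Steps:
M(W) = -6 + W (M(W) = W - 6 = -6 + W)
J(o, j) = o + 2*j (J(o, j) = (j + o) + j = o + 2*j)
c(Z) = √(4 + 2*Z) (c(Z) = √((4 + 2*Z) + 0) = √(4 + 2*Z))
z(r) = 1 (z(r) = 1 + 0 = 1)
z(c(M(b)))³ = 1³ = 1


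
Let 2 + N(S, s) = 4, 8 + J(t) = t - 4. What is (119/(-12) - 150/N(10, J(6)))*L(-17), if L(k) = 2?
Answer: -1019/6 ≈ -169.83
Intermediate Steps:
J(t) = -12 + t (J(t) = -8 + (t - 4) = -8 + (-4 + t) = -12 + t)
N(S, s) = 2 (N(S, s) = -2 + 4 = 2)
(119/(-12) - 150/N(10, J(6)))*L(-17) = (119/(-12) - 150/2)*2 = (119*(-1/12) - 150*1/2)*2 = (-119/12 - 75)*2 = -1019/12*2 = -1019/6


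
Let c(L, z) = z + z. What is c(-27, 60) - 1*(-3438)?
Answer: 3558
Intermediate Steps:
c(L, z) = 2*z
c(-27, 60) - 1*(-3438) = 2*60 - 1*(-3438) = 120 + 3438 = 3558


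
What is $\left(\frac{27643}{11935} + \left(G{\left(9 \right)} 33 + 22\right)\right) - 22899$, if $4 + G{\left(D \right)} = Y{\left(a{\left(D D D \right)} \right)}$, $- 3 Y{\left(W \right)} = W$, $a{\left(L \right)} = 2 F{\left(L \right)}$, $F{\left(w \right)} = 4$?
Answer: $- \frac{3579676}{155} \approx -23095.0$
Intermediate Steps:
$a{\left(L \right)} = 8$ ($a{\left(L \right)} = 2 \cdot 4 = 8$)
$Y{\left(W \right)} = - \frac{W}{3}$
$G{\left(D \right)} = - \frac{20}{3}$ ($G{\left(D \right)} = -4 - \frac{8}{3} = - \frac{20}{3}$)
$\left(\frac{27643}{11935} + \left(G{\left(9 \right)} 33 + 22\right)\right) - 22899 = \left(\frac{27643}{11935} + \left(\left(- \frac{20}{3}\right) 33 + 22\right)\right) - 22899 = \left(27643 \cdot \frac{1}{11935} + \left(-220 + 22\right)\right) - 22899 = \left(\frac{359}{155} - 198\right) - 22899 = - \frac{30331}{155} - 22899 = - \frac{3579676}{155}$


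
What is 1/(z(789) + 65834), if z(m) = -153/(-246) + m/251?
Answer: 20582/1355072887 ≈ 1.5189e-5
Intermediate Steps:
z(m) = 51/82 + m/251 (z(m) = -153*(-1/246) + m*(1/251) = 51/82 + m/251)
1/(z(789) + 65834) = 1/((51/82 + (1/251)*789) + 65834) = 1/((51/82 + 789/251) + 65834) = 1/(77499/20582 + 65834) = 1/(1355072887/20582) = 20582/1355072887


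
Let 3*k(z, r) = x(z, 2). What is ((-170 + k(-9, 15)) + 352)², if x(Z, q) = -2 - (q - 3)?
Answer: 297025/9 ≈ 33003.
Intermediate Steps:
x(Z, q) = 1 - q (x(Z, q) = -2 - (-3 + q) = -2 + (3 - q) = 1 - q)
k(z, r) = -⅓ (k(z, r) = (1 - 1*2)/3 = (1 - 2)/3 = (⅓)*(-1) = -⅓)
((-170 + k(-9, 15)) + 352)² = ((-170 - ⅓) + 352)² = (-511/3 + 352)² = (545/3)² = 297025/9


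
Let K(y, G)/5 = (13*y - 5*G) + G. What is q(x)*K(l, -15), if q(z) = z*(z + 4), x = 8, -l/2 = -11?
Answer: 166080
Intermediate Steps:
l = 22 (l = -2*(-11) = 22)
K(y, G) = -20*G + 65*y (K(y, G) = 5*((13*y - 5*G) + G) = 5*((-5*G + 13*y) + G) = 5*(-4*G + 13*y) = -20*G + 65*y)
q(z) = z*(4 + z)
q(x)*K(l, -15) = (8*(4 + 8))*(-20*(-15) + 65*22) = (8*12)*(300 + 1430) = 96*1730 = 166080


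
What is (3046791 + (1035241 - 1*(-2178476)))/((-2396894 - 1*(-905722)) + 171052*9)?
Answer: 1565127/12074 ≈ 129.63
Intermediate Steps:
(3046791 + (1035241 - 1*(-2178476)))/((-2396894 - 1*(-905722)) + 171052*9) = (3046791 + (1035241 + 2178476))/((-2396894 + 905722) + 1539468) = (3046791 + 3213717)/(-1491172 + 1539468) = 6260508/48296 = 6260508*(1/48296) = 1565127/12074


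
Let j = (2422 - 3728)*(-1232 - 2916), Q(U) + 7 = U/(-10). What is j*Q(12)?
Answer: -222108808/5 ≈ -4.4422e+7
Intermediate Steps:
Q(U) = -7 - U/10 (Q(U) = -7 + U/(-10) = -7 + U*(-⅒) = -7 - U/10)
j = 5417288 (j = -1306*(-4148) = 5417288)
j*Q(12) = 5417288*(-7 - ⅒*12) = 5417288*(-7 - 6/5) = 5417288*(-41/5) = -222108808/5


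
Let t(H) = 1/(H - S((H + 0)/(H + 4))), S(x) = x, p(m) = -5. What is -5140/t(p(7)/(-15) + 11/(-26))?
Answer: 816746/2379 ≈ 343.31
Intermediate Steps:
t(H) = 1/(H - H/(4 + H)) (t(H) = 1/(H - (H + 0)/(H + 4)) = 1/(H - H/(4 + H)))
-5140/t(p(7)/(-15) + 11/(-26)) = -5140*(3 + (-5/(-15) + 11/(-26)))*(-5/(-15) + 11/(-26))/(4 + (-5/(-15) + 11/(-26))) = -5140*(3 + (-5*(-1/15) + 11*(-1/26)))*(-5*(-1/15) + 11*(-1/26))/(4 + (-5*(-1/15) + 11*(-1/26))) = -5140*(3 + (⅓ - 11/26))*(⅓ - 11/26)/(4 + (⅓ - 11/26)) = -5140*(-7*(3 - 7/78)/(78*(4 - 7/78))) = -5140/((-78/7*305/78/227/78)) = -5140/((-78/7*78/227*305/78)) = -5140/(-23790/1589) = -5140*(-1589/23790) = 816746/2379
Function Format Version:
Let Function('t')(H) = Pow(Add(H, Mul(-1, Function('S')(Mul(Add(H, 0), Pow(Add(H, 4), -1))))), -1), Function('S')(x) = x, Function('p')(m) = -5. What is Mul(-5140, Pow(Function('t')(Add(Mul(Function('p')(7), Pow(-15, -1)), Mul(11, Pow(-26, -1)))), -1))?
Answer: Rational(816746, 2379) ≈ 343.31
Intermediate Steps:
Function('t')(H) = Pow(Add(H, Mul(-1, H, Pow(Add(4, H), -1))), -1) (Function('t')(H) = Pow(Add(H, Mul(-1, Mul(Add(H, 0), Pow(Add(H, 4), -1)))), -1) = Pow(Add(H, Mul(-1, Mul(H, Pow(Add(4, H), -1)))), -1) = Pow(Add(H, Mul(-1, H, Pow(Add(4, H), -1))), -1))
Mul(-5140, Pow(Function('t')(Add(Mul(Function('p')(7), Pow(-15, -1)), Mul(11, Pow(-26, -1)))), -1)) = Mul(-5140, Pow(Mul(Pow(Add(Mul(-5, Pow(-15, -1)), Mul(11, Pow(-26, -1))), -1), Pow(Add(3, Add(Mul(-5, Pow(-15, -1)), Mul(11, Pow(-26, -1)))), -1), Add(4, Add(Mul(-5, Pow(-15, -1)), Mul(11, Pow(-26, -1))))), -1)) = Mul(-5140, Pow(Mul(Pow(Add(Mul(-5, Rational(-1, 15)), Mul(11, Rational(-1, 26))), -1), Pow(Add(3, Add(Mul(-5, Rational(-1, 15)), Mul(11, Rational(-1, 26)))), -1), Add(4, Add(Mul(-5, Rational(-1, 15)), Mul(11, Rational(-1, 26))))), -1)) = Mul(-5140, Pow(Mul(Pow(Add(Rational(1, 3), Rational(-11, 26)), -1), Pow(Add(3, Add(Rational(1, 3), Rational(-11, 26))), -1), Add(4, Add(Rational(1, 3), Rational(-11, 26)))), -1)) = Mul(-5140, Pow(Mul(Pow(Rational(-7, 78), -1), Pow(Add(3, Rational(-7, 78)), -1), Add(4, Rational(-7, 78))), -1)) = Mul(-5140, Pow(Mul(Rational(-78, 7), Pow(Rational(227, 78), -1), Rational(305, 78)), -1)) = Mul(-5140, Pow(Mul(Rational(-78, 7), Rational(78, 227), Rational(305, 78)), -1)) = Mul(-5140, Pow(Rational(-23790, 1589), -1)) = Mul(-5140, Rational(-1589, 23790)) = Rational(816746, 2379)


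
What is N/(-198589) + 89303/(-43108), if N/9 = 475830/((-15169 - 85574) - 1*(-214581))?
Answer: -336509209968851/162423576713476 ≈ -2.0718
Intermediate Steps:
N = 713745/18973 (N = 9*(475830/((-15169 - 85574) - 1*(-214581))) = 9*(475830/(-100743 + 214581)) = 9*(475830/113838) = 9*(475830*(1/113838)) = 9*(79305/18973) = 713745/18973 ≈ 37.619)
N/(-198589) + 89303/(-43108) = (713745/18973)/(-198589) + 89303/(-43108) = (713745/18973)*(-1/198589) + 89303*(-1/43108) = -713745/3767829097 - 89303/43108 = -336509209968851/162423576713476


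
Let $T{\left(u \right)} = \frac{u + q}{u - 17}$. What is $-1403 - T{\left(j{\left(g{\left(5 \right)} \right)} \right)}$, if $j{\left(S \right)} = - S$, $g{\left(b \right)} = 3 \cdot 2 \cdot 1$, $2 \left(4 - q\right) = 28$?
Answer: $- \frac{32285}{23} \approx -1403.7$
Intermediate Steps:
$q = -10$ ($q = 4 - 14 = -10$)
$g{\left(b \right)} = 6$ ($g{\left(b \right)} = 6 \cdot 1 = 6$)
$T{\left(u \right)} = \frac{-10 + u}{-17 + u}$ ($T{\left(u \right)} = \frac{u - 10}{u - 17} = \frac{-10 + u}{-17 + u}$)
$-1403 - T{\left(j{\left(g{\left(5 \right)} \right)} \right)} = -1403 - \frac{-10 - 6}{-17 - 6} = -1403 - \frac{1}{-23} \left(-16\right) = -1403 - \left(- \frac{1}{23}\right) \left(-16\right) = -1403 - \frac{16}{23} = - \frac{32285}{23}$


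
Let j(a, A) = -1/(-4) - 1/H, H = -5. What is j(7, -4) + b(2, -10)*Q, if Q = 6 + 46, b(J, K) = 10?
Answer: 10409/20 ≈ 520.45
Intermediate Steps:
j(a, A) = 9/20 (j(a, A) = -1/(-4) - 1/(-5) = -1*(-¼) - 1*(-⅕) = ¼ + ⅕ = 9/20)
Q = 52
j(7, -4) + b(2, -10)*Q = 9/20 + 10*52 = 9/20 + 520 = 10409/20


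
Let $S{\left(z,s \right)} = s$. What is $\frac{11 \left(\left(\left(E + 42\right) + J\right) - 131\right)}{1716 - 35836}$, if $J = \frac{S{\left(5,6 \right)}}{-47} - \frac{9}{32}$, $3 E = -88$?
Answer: $\frac{1178683}{30789888} \approx 0.038282$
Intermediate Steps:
$E = - \frac{88}{3}$ ($E = \frac{1}{3} \left(-88\right) = - \frac{88}{3} \approx -29.333$)
$J = - \frac{615}{1504}$ ($J = \frac{6}{-47} - \frac{9}{32} = 6 \left(- \frac{1}{47}\right) - \frac{9}{32} = - \frac{6}{47} - \frac{9}{32} = - \frac{615}{1504} \approx -0.40891$)
$\frac{11 \left(\left(\left(E + 42\right) + J\right) - 131\right)}{1716 - 35836} = \frac{11 \left(\left(\left(- \frac{88}{3} + 42\right) - \frac{615}{1504}\right) - 131\right)}{1716 - 35836} = \frac{11 \left(\left(\frac{38}{3} - \frac{615}{1504}\right) - 131\right)}{1716 - 35836} = \frac{11 \left(\frac{55307}{4512} - 131\right)}{-34120} = 11 \left(- \frac{535765}{4512}\right) \left(- \frac{1}{34120}\right) = \left(- \frac{5893415}{4512}\right) \left(- \frac{1}{34120}\right) = \frac{1178683}{30789888}$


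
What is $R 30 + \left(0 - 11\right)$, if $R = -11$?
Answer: $-341$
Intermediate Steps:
$R 30 + \left(0 - 11\right) = \left(-11\right) 30 + \left(0 - 11\right) = -330 + \left(0 - 11\right) = -330 - 11 = -341$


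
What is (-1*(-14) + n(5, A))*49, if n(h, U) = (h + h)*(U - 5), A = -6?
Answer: -4704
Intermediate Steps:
n(h, U) = 2*h*(-5 + U) (n(h, U) = (2*h)*(-5 + U) = 2*h*(-5 + U))
(-1*(-14) + n(5, A))*49 = (-1*(-14) + 2*5*(-5 - 6))*49 = (14 + 2*5*(-11))*49 = (14 - 110)*49 = -96*49 = -4704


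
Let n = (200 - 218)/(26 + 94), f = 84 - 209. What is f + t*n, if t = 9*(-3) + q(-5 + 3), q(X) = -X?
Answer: -485/4 ≈ -121.25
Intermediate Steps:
f = -125
n = -3/20 (n = -18/120 = -18*1/120 = -3/20 ≈ -0.15000)
t = -25 (t = 9*(-3) - (-5 + 3) = -27 - 1*(-2) = -27 + 2 = -25)
f + t*n = -125 - 25*(-3/20) = -125 + 15/4 = -485/4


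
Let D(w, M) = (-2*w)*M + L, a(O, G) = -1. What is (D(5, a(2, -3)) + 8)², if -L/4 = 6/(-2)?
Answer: 900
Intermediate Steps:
L = 12 (L = -24/(-2) = -24*(-1)/2 = -4*(-3) = 12)
D(w, M) = 12 - 2*M*w (D(w, M) = (-2*w)*M + 12 = -2*M*w + 12 = 12 - 2*M*w)
(D(5, a(2, -3)) + 8)² = ((12 - 2*(-1)*5) + 8)² = ((12 + 10) + 8)² = (22 + 8)² = 30² = 900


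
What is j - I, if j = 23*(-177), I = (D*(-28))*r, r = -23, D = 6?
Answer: -7935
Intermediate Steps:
I = 3864 (I = (6*(-28))*(-23) = -168*(-23) = 3864)
j = -4071
j - I = -4071 - 1*3864 = -4071 - 3864 = -7935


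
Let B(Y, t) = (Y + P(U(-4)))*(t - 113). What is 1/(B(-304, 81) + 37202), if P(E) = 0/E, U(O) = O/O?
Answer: 1/46930 ≈ 2.1308e-5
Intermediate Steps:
U(O) = 1
P(E) = 0
B(Y, t) = Y*(-113 + t) (B(Y, t) = (Y + 0)*(t - 113) = Y*(-113 + t))
1/(B(-304, 81) + 37202) = 1/(-304*(-113 + 81) + 37202) = 1/(-304*(-32) + 37202) = 1/(9728 + 37202) = 1/46930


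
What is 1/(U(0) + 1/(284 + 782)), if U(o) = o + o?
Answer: 1066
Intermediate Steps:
U(o) = 2*o
1/(U(0) + 1/(284 + 782)) = 1/(2*0 + 1/(284 + 782)) = 1/(0 + 1/1066) = 1/(1/1066) = 1066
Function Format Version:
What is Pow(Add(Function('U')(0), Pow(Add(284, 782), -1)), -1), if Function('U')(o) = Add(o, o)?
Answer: 1066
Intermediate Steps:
Function('U')(o) = Mul(2, o)
Pow(Add(Function('U')(0), Pow(Add(284, 782), -1)), -1) = Pow(Add(Mul(2, 0), Pow(Add(284, 782), -1)), -1) = Pow(Add(0, Pow(1066, -1)), -1) = Pow(Add(0, Rational(1, 1066)), -1) = Pow(Rational(1, 1066), -1) = 1066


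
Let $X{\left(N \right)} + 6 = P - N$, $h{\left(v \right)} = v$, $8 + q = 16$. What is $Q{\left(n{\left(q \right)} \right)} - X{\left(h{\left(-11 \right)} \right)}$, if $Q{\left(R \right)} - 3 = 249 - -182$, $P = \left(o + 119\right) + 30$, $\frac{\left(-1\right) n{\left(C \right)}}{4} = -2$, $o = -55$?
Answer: $335$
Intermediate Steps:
$q = 8$ ($q = -8 + 16 = 8$)
$n{\left(C \right)} = 8$ ($n{\left(C \right)} = \left(-4\right) \left(-2\right) = 8$)
$P = 94$ ($P = \left(-55 + 119\right) + 30 = 64 + 30 = 94$)
$X{\left(N \right)} = 88 - N$ ($X{\left(N \right)} = -6 - \left(-94 + N\right) = 88 - N$)
$Q{\left(R \right)} = 434$ ($Q{\left(R \right)} = 3 + \left(249 - -182\right) = 3 + \left(249 + 182\right) = 3 + 431 = 434$)
$Q{\left(n{\left(q \right)} \right)} - X{\left(h{\left(-11 \right)} \right)} = 434 - \left(88 - -11\right) = 434 - \left(88 + 11\right) = 434 - 99 = 335$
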